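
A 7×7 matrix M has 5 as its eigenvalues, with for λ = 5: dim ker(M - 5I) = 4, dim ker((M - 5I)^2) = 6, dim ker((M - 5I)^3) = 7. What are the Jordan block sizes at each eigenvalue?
Jordan blocks: (5, 3), (5, 2), (5, 1), (5, 1)

λ = 5: successive nullity increments [4, 2, 1] count blocks of size ≥ k; block sizes are [3, 2, 1, 1].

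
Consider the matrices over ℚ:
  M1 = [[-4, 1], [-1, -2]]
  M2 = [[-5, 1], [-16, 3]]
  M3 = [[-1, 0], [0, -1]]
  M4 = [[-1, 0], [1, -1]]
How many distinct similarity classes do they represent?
3 classes: {M1}, {M2, M4}, {M3}

Characteristic polynomials: χ_{M1} = (x + 3)^2, χ_{M2} = (x + 1)^2, χ_{M3} = (x + 1)^2, χ_{M4} = (x + 1)^2.

{M1}: invariant factors (x + 3)^2.

{M2, M4}: invariant factors (x + 1)^2.

{M3}: invariant factors x + 1, x + 1.

Matrices are similar if and only if their invariant-factor lists agree; the partition into similarity classes is {M1}, {M2, M4}, {M3}.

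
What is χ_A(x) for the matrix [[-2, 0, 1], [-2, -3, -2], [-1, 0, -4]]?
χ_A(x) = (x + 3)^3

xI - A = [[x + 2, 0, -1], [2, x + 3, 2], [1, 0, x + 4]].

Expanding det(xI - A) along the first row:
det(xI - A) = + (x + 2)·det([[x + 3, 2], [0, x + 4]]) - (0)·det([[2, 2], [1, x + 4]]) + (-1)·det([[2, x + 3], [1, 0]]).

Evaluating gives χ_A(x) = x^3 + 9x^2 + 27x + 27 = (x + 3)^3.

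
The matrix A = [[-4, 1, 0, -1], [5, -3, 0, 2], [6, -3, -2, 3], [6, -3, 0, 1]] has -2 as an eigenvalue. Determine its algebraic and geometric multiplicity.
The characteristic polynomial is (x + 2)^4, so the factor x + 2 appears with exponent 4: the algebraic multiplicity is 4.

rank(A + 2I) = 2, so the eigenspace has dimension 4 - 2 = 2: the geometric multiplicity is 2.

Since 2 < 4, A is not diagonalizable.

algebraic multiplicity 4, geometric multiplicity 2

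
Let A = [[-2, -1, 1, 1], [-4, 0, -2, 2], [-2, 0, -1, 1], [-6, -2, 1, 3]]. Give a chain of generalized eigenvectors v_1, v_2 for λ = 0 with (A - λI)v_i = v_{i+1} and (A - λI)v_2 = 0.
We seek v_1 ∈ ker(A^2) \ ker(A), then set v_{i+1} = A v_i.

One such chain is v_1 = [[0, 1, 1, 1]]^T, v_2 = [[1, 0, 0, 2]]^T. Check: A v_2 = [[0, 0, 0, 0]]^T = 0.

v_1 = [[0, 1, 1, 1]]^T, v_2 = [[1, 0, 0, 2]]^T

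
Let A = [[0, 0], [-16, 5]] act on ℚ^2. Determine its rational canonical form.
R = [[0, 0], [1, 5]]

The invariant factors of A (the non-unit diagonal entries of the Smith normal form of xI - A over ℚ[x]) are x(x - 5), each dividing the next. The characteristic polynomial is their product, x(x - 5).

The rational canonical form is the block-diagonal matrix of companion matrices C(f_i):
R = [[0, 0], [1, 5]].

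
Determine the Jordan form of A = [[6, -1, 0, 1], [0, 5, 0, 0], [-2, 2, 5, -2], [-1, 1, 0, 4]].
The characteristic polynomial is det(xI - A) = (x - 5)^4, so the eigenvalues are 5 (algebraic multiplicity 4).

For λ = 5: rank(A - 5I) = 1, rank((A - 5I)^2) = 0. The eigenspace has dimension 4 - 1 = 3, so there are 3 Jordan blocks; the rank sequence gives block sizes [2, 1, 1].

Assembling the blocks gives the Jordan form J above.

J = [[5, 1, 0, 0], [0, 5, 0, 0], [0, 0, 5, 0], [0, 0, 0, 5]]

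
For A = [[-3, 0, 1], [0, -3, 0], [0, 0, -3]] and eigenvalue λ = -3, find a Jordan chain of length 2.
v_1 = [[1, 0, 1]]^T, v_2 = [[1, 0, 0]]^T

We seek v_1 ∈ ker((A + 3I)^2) \ ker(A + 3I), then set v_{i+1} = (A + 3I) v_i.

One such chain is v_1 = [[1, 0, 1]]^T, v_2 = [[1, 0, 0]]^T. Check: (A + 3I) v_2 = [[0, 0, 0]]^T = 0.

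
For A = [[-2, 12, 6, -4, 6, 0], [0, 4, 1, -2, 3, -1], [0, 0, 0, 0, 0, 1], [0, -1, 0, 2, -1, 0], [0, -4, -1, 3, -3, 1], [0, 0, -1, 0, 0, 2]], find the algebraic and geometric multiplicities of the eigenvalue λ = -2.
The characteristic polynomial is (x - 1)^5(x + 2), so the factor x + 2 appears with exponent 1: the algebraic multiplicity is 1.

rank(A + 2I) = 5, so the eigenspace has dimension 6 - 5 = 1: the geometric multiplicity is 1.

algebraic multiplicity 1, geometric multiplicity 1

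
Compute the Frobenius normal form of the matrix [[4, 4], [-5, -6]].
The invariant factors of A (the non-unit diagonal entries of the Smith normal form of xI - A over ℚ[x]) are x^2 + 2x - 4, each dividing the next. The characteristic polynomial is their product, x^2 + 2x - 4.

The rational canonical form is the block-diagonal matrix of companion matrices C(f_i):
R = [[0, 4], [1, -2]].

Note the characteristic polynomial does not split into linear factors over ℚ, so A has no Jordan form over ℚ; the rational canonical form exists over any field.

R = [[0, 4], [1, -2]]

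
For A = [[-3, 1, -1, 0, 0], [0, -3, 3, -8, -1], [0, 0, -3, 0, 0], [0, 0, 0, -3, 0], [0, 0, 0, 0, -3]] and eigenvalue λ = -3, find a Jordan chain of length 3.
v_1 = [[0, -11, -11, -4, -2]]^T, v_2 = [[0, 1, 0, 0, 0]]^T, v_3 = [[1, 0, 0, 0, 0]]^T

We seek v_1 ∈ ker((A + 3I)^3) \ ker((A + 3I)^2), then set v_{i+1} = (A + 3I) v_i.

One such chain is v_1 = [[0, -11, -11, -4, -2]]^T, v_2 = [[0, 1, 0, 0, 0]]^T, v_3 = [[1, 0, 0, 0, 0]]^T. Check: (A + 3I) v_3 = [[0, 0, 0, 0, 0]]^T = 0.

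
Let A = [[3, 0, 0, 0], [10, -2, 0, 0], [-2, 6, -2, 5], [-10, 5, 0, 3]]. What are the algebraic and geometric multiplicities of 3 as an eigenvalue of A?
The characteristic polynomial is (x - 3)^2(x + 2)^2, so the factor x - 3 appears with exponent 2: the algebraic multiplicity is 2.

rank(A - 3I) = 2, so the eigenspace has dimension 4 - 2 = 2: the geometric multiplicity is 2.

algebraic multiplicity 2, geometric multiplicity 2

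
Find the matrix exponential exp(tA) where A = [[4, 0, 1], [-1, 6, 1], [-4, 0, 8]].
e^{tA} = [[(1 - 2*t)*e^{6*t}, 0, t*e^{6*t}], [t*(-t - 1)*e^{6*t}, e^{6*t}, t*(t + 2)*e^{6*t}/2], [-4*t*e^{6*t}, 0, (2*t + 1)*e^{6*t}]]

A has Jordan form J = [[6, 1, 0], [0, 6, 1], [0, 0, 6]] with A = PJP^{-1}, so e^{tA} = P e^{tJ} P^{-1}.

For a Jordan block J_k(λ), e^{tJ_k(λ)} = e^{λt} · (I + tN + t^2 N^2/2! + ... + t^{k-1} N^{k-1}/(k-1)!) where N is the nilpotent superdiagonal part.

Assembling the blocks and conjugating back gives the entries of e^{tA} as shown above.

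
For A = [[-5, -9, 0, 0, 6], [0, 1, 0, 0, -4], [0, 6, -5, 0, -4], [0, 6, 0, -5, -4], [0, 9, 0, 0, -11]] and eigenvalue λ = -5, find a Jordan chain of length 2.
v_1 = [[-1, 1, 0, 0, 2]]^T, v_2 = [[3, -2, -2, -2, -3]]^T

We seek v_1 ∈ ker((A + 5I)^2) \ ker(A + 5I), then set v_{i+1} = (A + 5I) v_i.

One such chain is v_1 = [[-1, 1, 0, 0, 2]]^T, v_2 = [[3, -2, -2, -2, -3]]^T. Check: (A + 5I) v_2 = [[0, 0, 0, 0, 0]]^T = 0.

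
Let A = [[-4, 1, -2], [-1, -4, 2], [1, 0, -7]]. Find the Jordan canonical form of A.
J = [[-5, 1, 0], [0, -5, 1], [0, 0, -5]]

The characteristic polynomial is det(xI - A) = (x + 5)^3, so the eigenvalues are -5 (algebraic multiplicity 3).

For λ = -5: rank(A + 5I) = 2, rank((A + 5I)^2) = 1, rank((A + 5I)^3) = 0. The eigenspace has dimension 3 - 2 = 1, so there is 1 Jordan block; the rank sequence gives block sizes [3].

Assembling the blocks gives the Jordan form J above.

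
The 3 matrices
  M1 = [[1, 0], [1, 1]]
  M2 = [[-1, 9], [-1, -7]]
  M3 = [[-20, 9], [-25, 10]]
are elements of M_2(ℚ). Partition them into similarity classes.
3 classes: {M1}, {M2}, {M3}

Characteristic polynomials: χ_{M1} = (x - 1)^2, χ_{M2} = (x + 4)^2, χ_{M3} = (x + 5)^2.

{M1}: invariant factors (x - 1)^2.

{M2}: invariant factors (x + 4)^2.

{M3}: invariant factors (x + 5)^2.

Matrices are similar if and only if their invariant-factor lists agree; the partition into similarity classes is {M1}, {M2}, {M3}.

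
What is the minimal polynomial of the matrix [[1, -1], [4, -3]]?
The characteristic polynomial factors as (x + 1)^2. The minimal polynomial is ∏(x - λ)^{k_λ} where k_λ is the size of the largest Jordan block at λ.

For λ = -1: rank(A + I) = 1, and the largest Jordan block has size 2 (the smallest k with rank((A + I)^k) = rank((A + I)^(k+1))).

So m_A(x) = (x + 1)^2.

m_A(x) = (x + 1)^2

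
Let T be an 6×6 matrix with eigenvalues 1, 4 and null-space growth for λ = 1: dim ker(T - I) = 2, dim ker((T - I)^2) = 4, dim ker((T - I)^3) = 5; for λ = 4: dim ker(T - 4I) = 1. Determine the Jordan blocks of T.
Jordan blocks: (1, 3), (1, 2), (4, 1)

λ = 1: successive nullity increments [2, 2, 1] count blocks of size ≥ k; block sizes are [3, 2].
λ = 4: successive nullity increments [1] count blocks of size ≥ k; block sizes are [1].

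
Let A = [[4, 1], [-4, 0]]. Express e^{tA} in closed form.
A has Jordan form J = [[2, 1], [0, 2]] with A = PJP^{-1}, so e^{tA} = P e^{tJ} P^{-1}.

For a Jordan block J_k(λ), e^{tJ_k(λ)} = e^{λt} · (I + tN + t^2 N^2/2! + ... + t^{k-1} N^{k-1}/(k-1)!) where N is the nilpotent superdiagonal part.

Assembling the blocks and conjugating back gives the entries of e^{tA} as shown above.

e^{tA} = [[(2*t + 1)*e^{2*t}, t*e^{2*t}], [-4*t*e^{2*t}, (1 - 2*t)*e^{2*t}]]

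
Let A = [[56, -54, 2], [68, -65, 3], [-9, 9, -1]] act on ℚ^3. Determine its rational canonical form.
The invariant factors of A (the non-unit diagonal entries of the Smith normal form of xI - A over ℚ[x]) are (x + 2)(x + 4)^2, each dividing the next. The characteristic polynomial is their product, (x + 2)(x + 4)^2.

The rational canonical form is the block-diagonal matrix of companion matrices C(f_i):
R = [[0, 0, -32], [1, 0, -32], [0, 1, -10]].

R = [[0, 0, -32], [1, 0, -32], [0, 1, -10]]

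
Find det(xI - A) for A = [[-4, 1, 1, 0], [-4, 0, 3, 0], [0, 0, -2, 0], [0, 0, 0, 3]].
xI - A = [[x + 4, -1, -1, 0], [4, x, -3, 0], [0, 0, x + 2, 0], [0, 0, 0, x - 3]].

Expanding det(xI - A) along the first row:
det(xI - A) = + (x + 4)·det([[x, -3, 0], [0, x + 2, 0], [0, 0, x - 3]]) - (-1)·det([[4, -3, 0], [0, x + 2, 0], [0, 0, x - 3]]) + (-1)·det([[4, x, 0], [0, 0, 0], [0, 0, x - 3]]) - (0)·det([[4, x, -3], [0, 0, x + 2], [0, 0, 0]]).

Evaluating gives χ_A(x) = x^4 + 3x^3 - 6x^2 - 28x - 24 = (x - 3)(x + 2)^3.

χ_A(x) = (x - 3)(x + 2)^3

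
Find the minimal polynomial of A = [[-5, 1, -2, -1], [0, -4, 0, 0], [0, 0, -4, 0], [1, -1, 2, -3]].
m_A(x) = (x + 4)^2

The characteristic polynomial factors as (x + 4)^4. The minimal polynomial is ∏(x - λ)^{k_λ} where k_λ is the size of the largest Jordan block at λ.

For λ = -4: rank(A + 4I) = 1, and the largest Jordan block has size 2 (the smallest k with rank((A + 4I)^k) = rank((A + 4I)^(k+1))).

So m_A(x) = (x + 4)^2.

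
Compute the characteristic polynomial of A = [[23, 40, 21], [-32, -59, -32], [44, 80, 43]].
xI - A = [[x - 23, -40, -21], [32, x + 59, 32], [-44, -80, x - 43]].

Expanding det(xI - A) along the first row:
det(xI - A) = + (x - 23)·det([[x + 59, 32], [-80, x - 43]]) - (-40)·det([[32, 32], [-44, x - 43]]) + (-21)·det([[32, x + 59], [-44, -80]]).

Evaluating gives χ_A(x) = x^3 - 7x^2 + 11x - 5 = (x - 5)(x - 1)^2.

χ_A(x) = (x - 5)(x - 1)^2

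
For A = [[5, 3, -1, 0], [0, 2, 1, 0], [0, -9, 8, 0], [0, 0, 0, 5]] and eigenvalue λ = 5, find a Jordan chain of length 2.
v_1 = [[0, 1, 2, 0]]^T, v_2 = [[1, -1, -3, 0]]^T

We seek v_1 ∈ ker((A - 5I)^2) \ ker(A - 5I), then set v_{i+1} = (A - 5I) v_i.

One such chain is v_1 = [[0, 1, 2, 0]]^T, v_2 = [[1, -1, -3, 0]]^T. Check: (A - 5I) v_2 = [[0, 0, 0, 0]]^T = 0.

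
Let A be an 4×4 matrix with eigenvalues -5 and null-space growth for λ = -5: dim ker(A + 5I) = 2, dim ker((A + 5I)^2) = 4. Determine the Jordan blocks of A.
Jordan blocks: (-5, 2), (-5, 2)

λ = -5: successive nullity increments [2, 2] count blocks of size ≥ k; block sizes are [2, 2].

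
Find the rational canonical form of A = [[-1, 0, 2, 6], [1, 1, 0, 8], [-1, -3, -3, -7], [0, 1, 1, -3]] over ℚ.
The invariant factors of A (the non-unit diagonal entries of the Smith normal form of xI - A over ℚ[x]) are (x - 1)(x + 2)^2(x + 3), each dividing the next. The characteristic polynomial is their product, (x - 1)(x + 2)^2(x + 3).

The rational canonical form is the block-diagonal matrix of companion matrices C(f_i):
R = [[0, 0, 0, 12], [1, 0, 0, 4], [0, 1, 0, -9], [0, 0, 1, -6]].

R = [[0, 0, 0, 12], [1, 0, 0, 4], [0, 1, 0, -9], [0, 0, 1, -6]]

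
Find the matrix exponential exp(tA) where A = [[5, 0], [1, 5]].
e^{tA} = [[e^{5*t}, 0], [t*e^{5*t}, e^{5*t}]]

A has Jordan form J = [[5, 1], [0, 5]] with A = PJP^{-1}, so e^{tA} = P e^{tJ} P^{-1}.

For a Jordan block J_k(λ), e^{tJ_k(λ)} = e^{λt} · (I + tN + t^2 N^2/2! + ... + t^{k-1} N^{k-1}/(k-1)!) where N is the nilpotent superdiagonal part.

Assembling the blocks and conjugating back gives the entries of e^{tA} as shown above.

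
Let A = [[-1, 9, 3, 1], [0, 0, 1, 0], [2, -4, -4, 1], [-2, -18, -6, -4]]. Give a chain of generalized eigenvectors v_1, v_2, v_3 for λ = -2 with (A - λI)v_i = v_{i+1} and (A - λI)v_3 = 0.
v_1 = [[1, 0, 0, -1]]^T, v_2 = [[0, 0, 1, 0]]^T, v_3 = [[3, 1, -2, -6]]^T

We seek v_1 ∈ ker((A + 2I)^3) \ ker((A + 2I)^2), then set v_{i+1} = (A + 2I) v_i.

One such chain is v_1 = [[1, 0, 0, -1]]^T, v_2 = [[0, 0, 1, 0]]^T, v_3 = [[3, 1, -2, -6]]^T. Check: (A + 2I) v_3 = [[0, 0, 0, 0]]^T = 0.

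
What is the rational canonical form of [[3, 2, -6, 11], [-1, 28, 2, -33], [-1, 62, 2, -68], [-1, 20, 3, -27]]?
The invariant factors of A (the non-unit diagonal entries of the Smith normal form of xI - A over ℚ[x]) are (x - 6)(x - 1)(x^2 + x + 3), each dividing the next. The characteristic polynomial is their product, (x - 6)(x - 1)(x^2 + x + 3).

The rational canonical form is the block-diagonal matrix of companion matrices C(f_i):
R = [[0, 0, 0, -18], [1, 0, 0, 15], [0, 1, 0, -2], [0, 0, 1, 6]].

Note the characteristic polynomial does not split into linear factors over ℚ, so A has no Jordan form over ℚ; the rational canonical form exists over any field.

R = [[0, 0, 0, -18], [1, 0, 0, 15], [0, 1, 0, -2], [0, 0, 1, 6]]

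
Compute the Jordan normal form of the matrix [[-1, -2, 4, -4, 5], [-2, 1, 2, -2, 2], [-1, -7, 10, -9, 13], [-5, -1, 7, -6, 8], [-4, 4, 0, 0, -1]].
The characteristic polynomial is det(xI - A) = (x - 1)^4(x + 1), so the eigenvalues are -1 (algebraic multiplicity 1), 1 (algebraic multiplicity 4).

For λ = -1: algebraic multiplicity 1 gives one 1×1 block.

For λ = 1: rank(A - I) = 3, rank((A - I)^2) = 1. The eigenspace has dimension 5 - 3 = 2, so there are 2 Jordan blocks; the rank sequence gives block sizes [2, 2].

Assembling the blocks gives the Jordan form J above.

J = [[-1, 0, 0, 0, 0], [0, 1, 1, 0, 0], [0, 0, 1, 0, 0], [0, 0, 0, 1, 1], [0, 0, 0, 0, 1]]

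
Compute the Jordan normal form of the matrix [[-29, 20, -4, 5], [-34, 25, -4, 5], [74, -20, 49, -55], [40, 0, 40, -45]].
J = [[-5, 1, 0, 0], [0, -5, 0, 0], [0, 0, 5, 0], [0, 0, 0, 5]]

The characteristic polynomial is det(xI - A) = (x - 5)^2(x + 5)^2, so the eigenvalues are -5 (algebraic multiplicity 2), 5 (algebraic multiplicity 2).

For λ = -5: rank(A + 5I) = 3, rank((A + 5I)^2) = 2. The eigenspace has dimension 4 - 3 = 1, so there is 1 Jordan block; the rank sequence gives block sizes [2].

For λ = 5: rank(A - 5I) = 2. The eigenspace has dimension 4 - 2 = 2, so there are 2 Jordan blocks; the rank sequence gives block sizes [1, 1].

Assembling the blocks gives the Jordan form J above.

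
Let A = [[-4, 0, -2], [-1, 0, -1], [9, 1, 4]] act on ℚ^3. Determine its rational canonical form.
The invariant factors of A (the non-unit diagonal entries of the Smith normal form of xI - A over ℚ[x]) are x^3 + 3x + 2, each dividing the next. The characteristic polynomial is their product, x^3 + 3x + 2.

The rational canonical form is the block-diagonal matrix of companion matrices C(f_i):
R = [[0, 0, -2], [1, 0, -3], [0, 1, 0]].

Note the characteristic polynomial does not split into linear factors over ℚ, so A has no Jordan form over ℚ; the rational canonical form exists over any field.

R = [[0, 0, -2], [1, 0, -3], [0, 1, 0]]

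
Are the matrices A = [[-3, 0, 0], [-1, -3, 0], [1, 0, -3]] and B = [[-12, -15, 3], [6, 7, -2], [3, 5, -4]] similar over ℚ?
Yes.

Two matrices over a field are similar if and only if they have the same invariant factors.

Both A and B have characteristic polynomial (x + 3)^3 and minimal polynomial (x + 3)^2. Computing further, both have invariant factors x + 3, (x + 3)^2. Hence A and B are similar.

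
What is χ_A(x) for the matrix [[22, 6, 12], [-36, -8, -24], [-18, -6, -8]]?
xI - A = [[x - 22, -6, -12], [36, x + 8, 24], [18, 6, x + 8]].

Expanding det(xI - A) along the first row:
det(xI - A) = + (x - 22)·det([[x + 8, 24], [6, x + 8]]) - (-6)·det([[36, 24], [18, x + 8]]) + (-12)·det([[36, x + 8], [18, 6]]).

Evaluating gives χ_A(x) = x^3 - 6x^2 + 32 = (x - 4)^2(x + 2).

χ_A(x) = (x - 4)^2(x + 2)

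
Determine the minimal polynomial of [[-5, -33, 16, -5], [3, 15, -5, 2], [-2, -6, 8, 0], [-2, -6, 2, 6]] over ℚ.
m_A(x) = (x - 6)^3

The characteristic polynomial factors as (x - 6)^4. The minimal polynomial is ∏(x - λ)^{k_λ} where k_λ is the size of the largest Jordan block at λ.

For λ = 6: rank(A - 6I) = 2, and the largest Jordan block has size 3 (the smallest k with rank((A - 6I)^k) = rank((A - 6I)^(k+1))).

So m_A(x) = (x - 6)^3.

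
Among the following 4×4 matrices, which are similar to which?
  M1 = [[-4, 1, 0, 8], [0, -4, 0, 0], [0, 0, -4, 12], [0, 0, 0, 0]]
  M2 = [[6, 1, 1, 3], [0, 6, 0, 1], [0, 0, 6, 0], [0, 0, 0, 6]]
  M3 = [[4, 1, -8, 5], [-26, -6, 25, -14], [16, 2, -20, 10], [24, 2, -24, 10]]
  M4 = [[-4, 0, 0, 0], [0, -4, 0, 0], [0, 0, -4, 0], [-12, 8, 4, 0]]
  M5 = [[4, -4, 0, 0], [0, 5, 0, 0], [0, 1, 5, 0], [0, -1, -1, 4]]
5 classes: {M1}, {M2}, {M3}, {M4}, {M5}

Characteristic polynomials: χ_{M1} = x(x + 4)^3, χ_{M2} = (x - 6)^4, χ_{M3} = x(x + 4)^3, χ_{M4} = x(x + 4)^3, χ_{M5} = (x - 5)^2(x - 4)^2.

{M1}: invariant factors x + 4, x(x + 4)^2.

{M2}: invariant factors x - 6, (x - 6)^3.

{M3}: invariant factors x(x + 4)^3.

{M4}: invariant factors x + 4, x + 4, x(x + 4).

{M5}: invariant factors x - 4, (x - 5)^2(x - 4).

Matrices are similar if and only if their invariant-factor lists agree; the partition into similarity classes is {M1}, {M2}, {M3}, {M4}, {M5}.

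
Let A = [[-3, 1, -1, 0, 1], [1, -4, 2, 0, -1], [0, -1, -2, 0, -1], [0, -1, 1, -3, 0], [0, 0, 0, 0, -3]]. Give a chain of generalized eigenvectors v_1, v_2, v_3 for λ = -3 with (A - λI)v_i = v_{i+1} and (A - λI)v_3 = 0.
v_1 = [[1, 0, 0, -1, 0]]^T, v_2 = [[0, 1, 0, 0, 0]]^T, v_3 = [[1, -1, -1, -1, 0]]^T

We seek v_1 ∈ ker((A + 3I)^3) \ ker((A + 3I)^2), then set v_{i+1} = (A + 3I) v_i.

One such chain is v_1 = [[1, 0, 0, -1, 0]]^T, v_2 = [[0, 1, 0, 0, 0]]^T, v_3 = [[1, -1, -1, -1, 0]]^T. Check: (A + 3I) v_3 = [[0, 0, 0, 0, 0]]^T = 0.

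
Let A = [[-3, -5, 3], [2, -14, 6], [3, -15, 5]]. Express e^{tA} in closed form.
e^{tA} = [[(t + 1)*e^{-4*t}, -5*t*e^{-4*t}, 3*t*e^{-4*t}], [2*t*e^{-4*t}, (1 - 10*t)*e^{-4*t}, 6*t*e^{-4*t}], [3*t*e^{-4*t}, -15*t*e^{-4*t}, (9*t + 1)*e^{-4*t}]]

A has Jordan form J = [[-4, 1, 0], [0, -4, 0], [0, 0, -4]] with A = PJP^{-1}, so e^{tA} = P e^{tJ} P^{-1}.

For a Jordan block J_k(λ), e^{tJ_k(λ)} = e^{λt} · (I + tN + t^2 N^2/2! + ... + t^{k-1} N^{k-1}/(k-1)!) where N is the nilpotent superdiagonal part.

Assembling the blocks and conjugating back gives the entries of e^{tA} as shown above.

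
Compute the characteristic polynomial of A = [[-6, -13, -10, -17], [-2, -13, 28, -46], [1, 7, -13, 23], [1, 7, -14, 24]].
xI - A = [[x + 6, 13, 10, 17], [2, x + 13, -28, 46], [-1, -7, x + 13, -23], [-1, -7, 14, x - 24]].

Expanding det(xI - A) along the first row:
det(xI - A) = + (x + 6)·det([[x + 13, -28, 46], [-7, x + 13, -23], [-7, 14, x - 24]]) - (13)·det([[2, -28, 46], [-1, x + 13, -23], [-1, 14, x - 24]]) + (10)·det([[2, x + 13, 46], [-1, -7, -23], [-1, -7, x - 24]]) - (17)·det([[2, x + 13, -28], [-1, -7, x + 13], [-1, -7, 14]]).

Evaluating gives χ_A(x) = x^4 + 8x^3 + 6x^2 - 40x + 25 = (x - 1)^2(x + 5)^2.

χ_A(x) = (x - 1)^2(x + 5)^2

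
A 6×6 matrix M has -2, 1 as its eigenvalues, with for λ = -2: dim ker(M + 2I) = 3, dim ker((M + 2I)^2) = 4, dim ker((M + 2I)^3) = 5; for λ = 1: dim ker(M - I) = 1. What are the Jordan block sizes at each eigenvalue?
λ = -2: successive nullity increments [3, 1, 1] count blocks of size ≥ k; block sizes are [3, 1, 1].
λ = 1: successive nullity increments [1] count blocks of size ≥ k; block sizes are [1].

Jordan blocks: (-2, 3), (-2, 1), (-2, 1), (1, 1)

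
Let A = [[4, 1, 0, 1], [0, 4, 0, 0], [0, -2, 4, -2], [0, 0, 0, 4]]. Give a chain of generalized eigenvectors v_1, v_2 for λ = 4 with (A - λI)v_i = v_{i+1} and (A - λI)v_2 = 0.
v_1 = [[-2, 1, -1, 0]]^T, v_2 = [[1, 0, -2, 0]]^T

We seek v_1 ∈ ker((A - 4I)^2) \ ker(A - 4I), then set v_{i+1} = (A - 4I) v_i.

One such chain is v_1 = [[-2, 1, -1, 0]]^T, v_2 = [[1, 0, -2, 0]]^T. Check: (A - 4I) v_2 = [[0, 0, 0, 0]]^T = 0.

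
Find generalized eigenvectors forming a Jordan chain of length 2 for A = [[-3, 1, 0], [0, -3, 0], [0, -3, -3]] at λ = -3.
We seek v_1 ∈ ker((A + 3I)^2) \ ker(A + 3I), then set v_{i+1} = (A + 3I) v_i.

One such chain is v_1 = [[-1, 1, 0]]^T, v_2 = [[1, 0, -3]]^T. Check: (A + 3I) v_2 = [[0, 0, 0]]^T = 0.

v_1 = [[-1, 1, 0]]^T, v_2 = [[1, 0, -3]]^T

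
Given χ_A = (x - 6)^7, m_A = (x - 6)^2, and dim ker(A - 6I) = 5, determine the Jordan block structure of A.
Jordan blocks: (6, 2), (6, 2), (6, 1), (6, 1), (6, 1)

λ = 6: algebraic multiplicity 7 (exponent in χ_A), largest block size 2 (exponent in m_A), 5 blocks (geometric multiplicity). These force block sizes [2, 2, 1, 1, 1].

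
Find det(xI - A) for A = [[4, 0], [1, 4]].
χ_A(x) = (x - 4)^2

xI - A = [[x - 4, 0], [-1, x - 4]].

Expanding det(xI - A) along the first row:
det(xI - A) = + (x - 4)·det([[x - 4]]) - (0)·det([[-1]]).

Evaluating gives χ_A(x) = x^2 - 8x + 16 = (x - 4)^2.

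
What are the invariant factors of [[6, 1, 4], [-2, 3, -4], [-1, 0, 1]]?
(x - 4)(x - 3)^2

The Jordan structure of A has elementary divisors (x - 3)^2, (x - 4). Arranging the block sizes at each eigenvalue in decreasing order and taking row products gives the invariant factors.

Invariant factors (smallest first, each dividing the next): (x - 4)(x - 3)^2.

Check: the last factor (x - 4)(x - 3)^2 is the minimal polynomial, and the product (x - 4)(x - 3)^2 is the characteristic polynomial.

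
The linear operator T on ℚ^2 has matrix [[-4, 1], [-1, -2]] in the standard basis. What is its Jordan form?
The characteristic polynomial is det(xI - A) = (x + 3)^2, so the eigenvalues are -3 (algebraic multiplicity 2).

For λ = -3: rank(A + 3I) = 1, rank((A + 3I)^2) = 0. The eigenspace has dimension 2 - 1 = 1, so there is 1 Jordan block; the rank sequence gives block sizes [2].

Assembling the blocks gives the Jordan form J above.

J = [[-3, 1], [0, -3]]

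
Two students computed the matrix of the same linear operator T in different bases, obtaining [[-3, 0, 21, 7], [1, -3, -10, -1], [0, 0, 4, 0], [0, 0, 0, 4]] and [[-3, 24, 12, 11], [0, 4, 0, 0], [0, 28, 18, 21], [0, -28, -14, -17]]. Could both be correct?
Yes.

Two matrices over a field are similar if and only if they have the same invariant factors.

Both A and B have characteristic polynomial (x - 4)^2(x + 3)^2 and minimal polynomial (x - 4)(x + 3)^2. Computing further, both have invariant factors x - 4, (x - 4)(x + 3)^2. Hence A and B are similar.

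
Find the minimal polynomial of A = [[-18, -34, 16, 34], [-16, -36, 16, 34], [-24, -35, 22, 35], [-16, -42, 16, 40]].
The characteristic polynomial factors as (x - 6)^2(x + 2)^2. The minimal polynomial is ∏(x - λ)^{k_λ} where k_λ is the size of the largest Jordan block at λ.

For λ = -2: rank(A + 2I) = 2, and the largest Jordan block has size 1 (the smallest k with rank((A + 2I)^k) = rank((A + 2I)^(k+1))).
For λ = 6: rank(A - 6I) = 3, and the largest Jordan block has size 2 (the smallest k with rank((A - 6I)^k) = rank((A - 6I)^(k+1))).

So m_A(x) = (x - 6)^2(x + 2).

m_A(x) = (x - 6)^2(x + 2)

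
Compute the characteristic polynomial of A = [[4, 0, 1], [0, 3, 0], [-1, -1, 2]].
xI - A = [[x - 4, 0, -1], [0, x - 3, 0], [1, 1, x - 2]].

Expanding det(xI - A) along the first row:
det(xI - A) = + (x - 4)·det([[x - 3, 0], [1, x - 2]]) - (0)·det([[0, 0], [1, x - 2]]) + (-1)·det([[0, x - 3], [1, 1]]).

Evaluating gives χ_A(x) = x^3 - 9x^2 + 27x - 27 = (x - 3)^3.

χ_A(x) = (x - 3)^3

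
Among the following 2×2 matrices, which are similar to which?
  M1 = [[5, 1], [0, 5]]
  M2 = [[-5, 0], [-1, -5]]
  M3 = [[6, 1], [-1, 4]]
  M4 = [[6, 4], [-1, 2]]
Characteristic polynomials: χ_{M1} = (x - 5)^2, χ_{M2} = (x + 5)^2, χ_{M3} = (x - 5)^2, χ_{M4} = (x - 4)^2.

{M1, M3}: invariant factors (x - 5)^2.

{M2}: invariant factors (x + 5)^2.

{M4}: invariant factors (x - 4)^2.

Matrices are similar if and only if their invariant-factor lists agree; the partition into similarity classes is {M1, M3}, {M2}, {M4}.

3 classes: {M1, M3}, {M2}, {M4}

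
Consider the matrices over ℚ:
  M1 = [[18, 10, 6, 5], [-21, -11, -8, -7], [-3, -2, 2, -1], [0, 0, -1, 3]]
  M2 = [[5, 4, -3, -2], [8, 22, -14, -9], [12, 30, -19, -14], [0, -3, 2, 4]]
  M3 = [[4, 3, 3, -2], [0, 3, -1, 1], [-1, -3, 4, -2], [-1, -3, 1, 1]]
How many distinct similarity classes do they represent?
2 classes: {M1, M3}, {M2}

Characteristic polynomials: χ_{M1} = (x - 3)^4, χ_{M2} = (x - 3)^4, χ_{M3} = (x - 3)^4.

{M1, M3}: invariant factors x - 3, (x - 3)^3.

{M2}: invariant factors (x - 3)^2, (x - 3)^2.

Matrices are similar if and only if their invariant-factor lists agree; the partition into similarity classes is {M1, M3}, {M2}.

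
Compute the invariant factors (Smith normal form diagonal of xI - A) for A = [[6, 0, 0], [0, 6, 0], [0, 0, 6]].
The Jordan structure of A has elementary divisors (x - 6), (x - 6), (x - 6). Arranging the block sizes at each eigenvalue in decreasing order and taking row products gives the invariant factors.

Invariant factors (smallest first, each dividing the next): x - 6, x - 6, x - 6.

Check: the last factor x - 6 is the minimal polynomial, and the product (x - 6)^3 is the characteristic polynomial.

x - 6, x - 6, x - 6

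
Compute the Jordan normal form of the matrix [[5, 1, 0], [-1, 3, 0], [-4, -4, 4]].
The characteristic polynomial is det(xI - A) = (x - 4)^3, so the eigenvalues are 4 (algebraic multiplicity 3).

For λ = 4: rank(A - 4I) = 1, rank((A - 4I)^2) = 0. The eigenspace has dimension 3 - 1 = 2, so there are 2 Jordan blocks; the rank sequence gives block sizes [2, 1].

Assembling the blocks gives the Jordan form J above.

J = [[4, 1, 0], [0, 4, 0], [0, 0, 4]]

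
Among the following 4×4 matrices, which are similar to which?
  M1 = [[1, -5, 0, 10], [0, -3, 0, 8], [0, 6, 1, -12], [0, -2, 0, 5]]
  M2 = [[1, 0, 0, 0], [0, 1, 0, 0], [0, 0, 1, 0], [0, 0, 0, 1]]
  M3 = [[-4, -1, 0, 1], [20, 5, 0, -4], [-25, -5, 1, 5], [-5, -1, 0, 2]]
Characteristic polynomials: χ_{M1} = (x - 1)^4, χ_{M2} = (x - 1)^4, χ_{M3} = (x - 1)^4.

{M1, M3}: invariant factors x - 1, x - 1, (x - 1)^2.

{M2}: invariant factors x - 1, x - 1, x - 1, x - 1.

Matrices are similar if and only if their invariant-factor lists agree; the partition into similarity classes is {M1, M3}, {M2}.

2 classes: {M1, M3}, {M2}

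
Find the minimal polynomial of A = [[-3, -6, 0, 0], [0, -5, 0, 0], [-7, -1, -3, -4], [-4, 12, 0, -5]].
The characteristic polynomial factors as (x + 3)^2(x + 5)^2. The minimal polynomial is ∏(x - λ)^{k_λ} where k_λ is the size of the largest Jordan block at λ.

For λ = -5: rank(A + 5I) = 2, and the largest Jordan block has size 1 (the smallest k with rank((A + 5I)^k) = rank((A + 5I)^(k+1))).
For λ = -3: rank(A + 3I) = 3, and the largest Jordan block has size 2 (the smallest k with rank((A + 3I)^k) = rank((A + 3I)^(k+1))).

So m_A(x) = (x + 3)^2(x + 5).

m_A(x) = (x + 3)^2(x + 5)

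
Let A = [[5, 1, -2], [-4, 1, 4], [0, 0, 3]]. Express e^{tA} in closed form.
A has Jordan form J = [[3, 1, 0], [0, 3, 0], [0, 0, 3]] with A = PJP^{-1}, so e^{tA} = P e^{tJ} P^{-1}.

For a Jordan block J_k(λ), e^{tJ_k(λ)} = e^{λt} · (I + tN + t^2 N^2/2! + ... + t^{k-1} N^{k-1}/(k-1)!) where N is the nilpotent superdiagonal part.

Assembling the blocks and conjugating back gives the entries of e^{tA} as shown above.

e^{tA} = [[(2*t + 1)*e^{3*t}, t*e^{3*t}, -2*t*e^{3*t}], [-4*t*e^{3*t}, (1 - 2*t)*e^{3*t}, 4*t*e^{3*t}], [0, 0, e^{3*t}]]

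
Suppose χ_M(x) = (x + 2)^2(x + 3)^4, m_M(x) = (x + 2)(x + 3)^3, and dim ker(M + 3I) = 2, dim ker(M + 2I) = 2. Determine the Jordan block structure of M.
Jordan blocks: (-3, 3), (-3, 1), (-2, 1), (-2, 1)

λ = -3: algebraic multiplicity 4 (exponent in χ_M), largest block size 3 (exponent in m_M), 2 blocks (geometric multiplicity). These force block sizes [3, 1].
λ = -2: algebraic multiplicity 2 (exponent in χ_M), largest block size 1 (exponent in m_M), 2 blocks (geometric multiplicity). These force block sizes [1, 1].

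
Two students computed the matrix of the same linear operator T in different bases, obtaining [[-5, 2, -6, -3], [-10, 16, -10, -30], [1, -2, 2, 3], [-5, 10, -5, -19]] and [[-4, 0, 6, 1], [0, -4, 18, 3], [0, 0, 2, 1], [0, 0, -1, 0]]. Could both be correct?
Yes.

Two matrices over a field are similar if and only if they have the same invariant factors.

Both A and B have characteristic polynomial (x - 1)^2(x + 4)^2 and minimal polynomial (x - 1)^2(x + 4). Computing further, both have invariant factors x + 4, (x - 1)^2(x + 4). Hence A and B are similar.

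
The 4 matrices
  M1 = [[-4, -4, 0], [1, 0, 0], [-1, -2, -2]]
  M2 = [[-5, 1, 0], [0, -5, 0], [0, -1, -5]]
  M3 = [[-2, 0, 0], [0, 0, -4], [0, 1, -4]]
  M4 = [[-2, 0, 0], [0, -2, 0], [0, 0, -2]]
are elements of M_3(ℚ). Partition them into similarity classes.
3 classes: {M1, M3}, {M2}, {M4}

Characteristic polynomials: χ_{M1} = (x + 2)^3, χ_{M2} = (x + 5)^3, χ_{M3} = (x + 2)^3, χ_{M4} = (x + 2)^3.

{M1, M3}: invariant factors x + 2, (x + 2)^2.

{M2}: invariant factors x + 5, (x + 5)^2.

{M4}: invariant factors x + 2, x + 2, x + 2.

Matrices are similar if and only if their invariant-factor lists agree; the partition into similarity classes is {M1, M3}, {M2}, {M4}.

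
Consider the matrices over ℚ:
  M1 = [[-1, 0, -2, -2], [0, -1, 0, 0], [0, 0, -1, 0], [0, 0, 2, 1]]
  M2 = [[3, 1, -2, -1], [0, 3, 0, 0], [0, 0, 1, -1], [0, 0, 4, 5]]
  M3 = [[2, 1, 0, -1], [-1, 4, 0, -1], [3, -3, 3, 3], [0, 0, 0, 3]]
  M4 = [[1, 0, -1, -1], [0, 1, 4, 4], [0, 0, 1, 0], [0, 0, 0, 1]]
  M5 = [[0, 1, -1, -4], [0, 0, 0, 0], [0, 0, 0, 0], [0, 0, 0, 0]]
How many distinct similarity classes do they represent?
5 classes: {M1}, {M2}, {M3}, {M4}, {M5}

Characteristic polynomials: χ_{M1} = (x - 1)(x + 1)^3, χ_{M2} = (x - 3)^4, χ_{M3} = (x - 3)^4, χ_{M4} = (x - 1)^4, χ_{M5} = x^4.

{M1}: invariant factors x + 1, x + 1, (x - 1)(x + 1).

{M2}: invariant factors (x - 3)^2, (x - 3)^2.

{M3}: invariant factors x - 3, x - 3, (x - 3)^2.

{M4}: invariant factors x - 1, x - 1, (x - 1)^2.

{M5}: invariant factors x, x, x^2.

Matrices are similar if and only if their invariant-factor lists agree; the partition into similarity classes is {M1}, {M2}, {M3}, {M4}, {M5}.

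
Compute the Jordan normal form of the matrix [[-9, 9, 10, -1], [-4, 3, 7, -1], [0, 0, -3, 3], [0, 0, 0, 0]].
The characteristic polynomial is det(xI - A) = x(x + 3)^3, so the eigenvalues are -3 (algebraic multiplicity 3), 0 (algebraic multiplicity 1).

For λ = -3: rank(A + 3I) = 3, rank((A + 3I)^2) = 2, rank((A + 3I)^3) = 1. The eigenspace has dimension 4 - 3 = 1, so there is 1 Jordan block; the rank sequence gives block sizes [3].

For λ = 0: algebraic multiplicity 1 gives one 1×1 block.

Assembling the blocks gives the Jordan form J above.

J = [[-3, 1, 0, 0], [0, -3, 1, 0], [0, 0, -3, 0], [0, 0, 0, 0]]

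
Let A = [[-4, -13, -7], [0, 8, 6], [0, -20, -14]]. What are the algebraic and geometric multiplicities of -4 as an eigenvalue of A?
The characteristic polynomial is (x + 2)(x + 4)^2, so the factor x + 4 appears with exponent 2: the algebraic multiplicity is 2.

rank(A + 4I) = 2, so the eigenspace has dimension 3 - 2 = 1: the geometric multiplicity is 1.

Since 1 < 2, A is not diagonalizable.

algebraic multiplicity 2, geometric multiplicity 1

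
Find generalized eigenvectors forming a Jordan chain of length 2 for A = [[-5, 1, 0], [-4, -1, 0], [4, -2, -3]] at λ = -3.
We seek v_1 ∈ ker((A + 3I)^2) \ ker(A + 3I), then set v_{i+1} = (A + 3I) v_i.

One such chain is v_1 = [[-2, -3, 4]]^T, v_2 = [[1, 2, -2]]^T. Check: (A + 3I) v_2 = [[0, 0, 0]]^T = 0.

v_1 = [[-2, -3, 4]]^T, v_2 = [[1, 2, -2]]^T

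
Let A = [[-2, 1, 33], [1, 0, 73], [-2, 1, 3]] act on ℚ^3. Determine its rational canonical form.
R = [[0, 0, 30], [1, 0, 14], [0, 1, 1]]

The invariant factors of A (the non-unit diagonal entries of the Smith normal form of xI - A over ℚ[x]) are (x - 5)(x^2 + 4x + 6), each dividing the next. The characteristic polynomial is their product, (x - 5)(x^2 + 4x + 6).

The rational canonical form is the block-diagonal matrix of companion matrices C(f_i):
R = [[0, 0, 30], [1, 0, 14], [0, 1, 1]].

Note the characteristic polynomial does not split into linear factors over ℚ, so A has no Jordan form over ℚ; the rational canonical form exists over any field.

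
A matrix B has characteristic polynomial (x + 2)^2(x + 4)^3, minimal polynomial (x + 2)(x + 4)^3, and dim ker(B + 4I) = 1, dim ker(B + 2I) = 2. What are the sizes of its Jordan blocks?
λ = -4: algebraic multiplicity 3 (exponent in χ_B), largest block size 3 (exponent in m_B), 1 block (geometric multiplicity). This forces block sizes [3].
λ = -2: algebraic multiplicity 2 (exponent in χ_B), largest block size 1 (exponent in m_B), 2 blocks (geometric multiplicity). These force block sizes [1, 1].

Jordan blocks: (-4, 3), (-2, 1), (-2, 1)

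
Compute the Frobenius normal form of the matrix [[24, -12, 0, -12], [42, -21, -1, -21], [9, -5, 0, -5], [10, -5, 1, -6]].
The invariant factors of A (the non-unit diagonal entries of the Smith normal form of xI - A over ℚ[x]) are (x + 3)(x^3 - 3x + 4), each dividing the next. The characteristic polynomial is their product, (x + 3)(x^3 - 3x + 4).

The rational canonical form is the block-diagonal matrix of companion matrices C(f_i):
R = [[0, 0, 0, -12], [1, 0, 0, 5], [0, 1, 0, 3], [0, 0, 1, -3]].

Note the characteristic polynomial does not split into linear factors over ℚ, so A has no Jordan form over ℚ; the rational canonical form exists over any field.

R = [[0, 0, 0, -12], [1, 0, 0, 5], [0, 1, 0, 3], [0, 0, 1, -3]]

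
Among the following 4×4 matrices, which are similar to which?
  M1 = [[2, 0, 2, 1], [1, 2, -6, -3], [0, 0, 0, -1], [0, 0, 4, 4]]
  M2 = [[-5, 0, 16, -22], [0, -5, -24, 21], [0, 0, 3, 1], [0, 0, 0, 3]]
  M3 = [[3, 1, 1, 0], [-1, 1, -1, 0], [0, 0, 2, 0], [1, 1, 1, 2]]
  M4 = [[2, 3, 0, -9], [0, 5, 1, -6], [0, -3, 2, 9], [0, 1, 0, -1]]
Characteristic polynomials: χ_{M1} = (x - 2)^4, χ_{M2} = (x - 3)^2(x + 5)^2, χ_{M3} = (x - 2)^4, χ_{M4} = (x - 2)^4.

{M1, M4}: invariant factors x - 2, (x - 2)^3.

{M2}: invariant factors x + 5, (x - 3)^2(x + 5).

{M3}: invariant factors x - 2, x - 2, (x - 2)^2.

Matrices are similar if and only if their invariant-factor lists agree; the partition into similarity classes is {M1, M4}, {M2}, {M3}.

3 classes: {M1, M4}, {M2}, {M3}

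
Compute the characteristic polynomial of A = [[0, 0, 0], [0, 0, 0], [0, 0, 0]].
xI - A = [[x, 0, 0], [0, x, 0], [0, 0, x]].

Expanding det(xI - A) along the first row:
det(xI - A) = + (x)·det([[x, 0], [0, x]]) - (0)·det([[0, 0], [0, x]]) + (0)·det([[0, x], [0, 0]]).

Evaluating gives χ_A(x) = x^3.

χ_A(x) = x^3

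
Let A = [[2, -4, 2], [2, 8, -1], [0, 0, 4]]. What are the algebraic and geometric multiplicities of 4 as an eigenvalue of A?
algebraic multiplicity 2, geometric multiplicity 1

The characteristic polynomial is (x - 6)(x - 4)^2, so the factor x - 4 appears with exponent 2: the algebraic multiplicity is 2.

rank(A - 4I) = 2, so the eigenspace has dimension 3 - 2 = 1: the geometric multiplicity is 1.

Since 1 < 2, A is not diagonalizable.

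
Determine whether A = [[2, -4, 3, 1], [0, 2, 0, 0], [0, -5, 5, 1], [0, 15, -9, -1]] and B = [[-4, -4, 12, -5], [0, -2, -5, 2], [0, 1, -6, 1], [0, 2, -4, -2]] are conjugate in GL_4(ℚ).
trace(A) = 8 but trace(B) = -14. The trace is a similarity invariant, so A and B are not similar.

No.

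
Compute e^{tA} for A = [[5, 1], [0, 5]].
e^{tA} = [[e^{5*t}, t*e^{5*t}], [0, e^{5*t}]]

A has Jordan form J = [[5, 1], [0, 5]] with A = PJP^{-1}, so e^{tA} = P e^{tJ} P^{-1}.

For a Jordan block J_k(λ), e^{tJ_k(λ)} = e^{λt} · (I + tN + t^2 N^2/2! + ... + t^{k-1} N^{k-1}/(k-1)!) where N is the nilpotent superdiagonal part.

Assembling the blocks and conjugating back gives the entries of e^{tA} as shown above.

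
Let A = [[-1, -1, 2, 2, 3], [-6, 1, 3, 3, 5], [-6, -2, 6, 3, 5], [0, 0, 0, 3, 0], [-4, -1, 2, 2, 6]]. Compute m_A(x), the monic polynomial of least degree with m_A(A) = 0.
m_A(x) = (x - 3)^3

The characteristic polynomial factors as (x - 3)^5. The minimal polynomial is ∏(x - λ)^{k_λ} where k_λ is the size of the largest Jordan block at λ.

For λ = 3: rank(A - 3I) = 2, and the largest Jordan block has size 3 (the smallest k with rank((A - 3I)^k) = rank((A - 3I)^(k+1))).

So m_A(x) = (x - 3)^3.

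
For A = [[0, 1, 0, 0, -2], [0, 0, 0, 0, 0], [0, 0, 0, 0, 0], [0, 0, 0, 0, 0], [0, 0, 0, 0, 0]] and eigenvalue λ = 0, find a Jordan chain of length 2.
We seek v_1 ∈ ker(A^2) \ ker(A), then set v_{i+1} = A v_i.

One such chain is v_1 = [[1, 1, -1, -2, 0]]^T, v_2 = [[1, 0, 0, 0, 0]]^T. Check: A v_2 = [[0, 0, 0, 0, 0]]^T = 0.

v_1 = [[1, 1, -1, -2, 0]]^T, v_2 = [[1, 0, 0, 0, 0]]^T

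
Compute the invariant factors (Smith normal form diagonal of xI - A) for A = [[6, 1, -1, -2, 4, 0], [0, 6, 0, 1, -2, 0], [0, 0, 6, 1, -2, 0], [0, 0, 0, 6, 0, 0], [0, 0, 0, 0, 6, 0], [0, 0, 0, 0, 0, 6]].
The Jordan structure of A has elementary divisors (x - 6)^2, (x - 6)^2, (x - 6), (x - 6). Arranging the block sizes at each eigenvalue in decreasing order and taking row products gives the invariant factors.

Invariant factors (smallest first, each dividing the next): x - 6, x - 6, (x - 6)^2, (x - 6)^2.

Check: the last factor (x - 6)^2 is the minimal polynomial, and the product (x - 6)^6 is the characteristic polynomial.

x - 6, x - 6, (x - 6)^2, (x - 6)^2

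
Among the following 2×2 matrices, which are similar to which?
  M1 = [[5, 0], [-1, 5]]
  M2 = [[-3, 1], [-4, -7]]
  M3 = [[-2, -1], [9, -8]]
Characteristic polynomials: χ_{M1} = (x - 5)^2, χ_{M2} = (x + 5)^2, χ_{M3} = (x + 5)^2.

{M1}: invariant factors (x - 5)^2.

{M2, M3}: invariant factors (x + 5)^2.

Matrices are similar if and only if their invariant-factor lists agree; the partition into similarity classes is {M1}, {M2, M3}.

2 classes: {M1}, {M2, M3}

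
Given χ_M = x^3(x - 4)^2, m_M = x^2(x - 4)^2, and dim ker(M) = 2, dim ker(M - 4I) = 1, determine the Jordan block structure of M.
Jordan blocks: (0, 2), (0, 1), (4, 2)

λ = 0: algebraic multiplicity 3 (exponent in χ_M), largest block size 2 (exponent in m_M), 2 blocks (geometric multiplicity). These force block sizes [2, 1].
λ = 4: algebraic multiplicity 2 (exponent in χ_M), largest block size 2 (exponent in m_M), 1 block (geometric multiplicity). This forces block sizes [2].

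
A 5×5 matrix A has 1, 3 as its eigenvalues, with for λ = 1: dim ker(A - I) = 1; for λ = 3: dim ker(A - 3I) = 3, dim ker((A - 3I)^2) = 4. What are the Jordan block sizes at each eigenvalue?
λ = 1: successive nullity increments [1] count blocks of size ≥ k; block sizes are [1].
λ = 3: successive nullity increments [3, 1] count blocks of size ≥ k; block sizes are [2, 1, 1].

Jordan blocks: (1, 1), (3, 2), (3, 1), (3, 1)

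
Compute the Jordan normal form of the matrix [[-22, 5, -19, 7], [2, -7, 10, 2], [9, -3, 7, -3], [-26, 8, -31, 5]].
The characteristic polynomial is det(xI - A) = (x + 2)(x + 5)^3, so the eigenvalues are -5 (algebraic multiplicity 3), -2 (algebraic multiplicity 1).

For λ = -5: rank(A + 5I) = 2, rank((A + 5I)^2) = 1. The eigenspace has dimension 4 - 2 = 2, so there are 2 Jordan blocks; the rank sequence gives block sizes [2, 1].

For λ = -2: algebraic multiplicity 1 gives one 1×1 block.

Assembling the blocks gives the Jordan form J above.

J = [[-5, 1, 0, 0], [0, -5, 0, 0], [0, 0, -5, 0], [0, 0, 0, -2]]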